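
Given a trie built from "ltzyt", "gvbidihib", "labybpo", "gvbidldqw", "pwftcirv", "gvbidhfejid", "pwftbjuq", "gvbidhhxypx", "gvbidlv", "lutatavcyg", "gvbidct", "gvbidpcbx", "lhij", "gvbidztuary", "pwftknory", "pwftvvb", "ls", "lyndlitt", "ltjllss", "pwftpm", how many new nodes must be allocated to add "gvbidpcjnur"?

The longest prefix of "gvbidpcjnur" already in the trie is "gvbidpc" (length 7).
New nodes needed: |"gvbidpcjnur"| − 7 = 11 − 7 = 4.

4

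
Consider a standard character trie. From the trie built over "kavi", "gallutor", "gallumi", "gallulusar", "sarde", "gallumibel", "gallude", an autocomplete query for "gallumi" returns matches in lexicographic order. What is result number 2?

gallumibel

Words with prefix "gallumi", in lexicographic order: "gallumi", "gallumibel"
The 2nd is gallumibel.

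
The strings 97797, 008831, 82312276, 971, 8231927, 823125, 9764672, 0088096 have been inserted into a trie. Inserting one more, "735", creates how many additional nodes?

Nothing in the trie begins with "7"; the whole of "735" is new.
3 − 0 = 3 new nodes.

3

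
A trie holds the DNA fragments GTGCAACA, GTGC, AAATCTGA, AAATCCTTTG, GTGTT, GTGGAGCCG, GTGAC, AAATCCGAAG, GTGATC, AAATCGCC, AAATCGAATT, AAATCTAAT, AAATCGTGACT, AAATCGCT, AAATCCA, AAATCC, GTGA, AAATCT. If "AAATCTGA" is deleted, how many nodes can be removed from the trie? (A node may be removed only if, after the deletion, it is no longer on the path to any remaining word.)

2

A node on "AAATCTGA"'s path can go only if nothing else ends at it or branches off below it.
The suffix "GA" (2 nodes) is used only by "AAATCTGA"; the node for "AAATCT" still has the child "A", so pruning stops there.
Nodes removed: 2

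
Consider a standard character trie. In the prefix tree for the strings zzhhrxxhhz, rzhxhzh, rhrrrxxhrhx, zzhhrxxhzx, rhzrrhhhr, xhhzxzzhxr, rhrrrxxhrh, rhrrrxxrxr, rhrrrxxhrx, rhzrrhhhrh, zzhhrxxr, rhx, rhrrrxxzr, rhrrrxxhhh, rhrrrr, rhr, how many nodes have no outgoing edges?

Leaves are exactly the stored words that no other stored word extends.
Those words: "rhrrrr", "rhrrrxxhhh", "rhrrrxxhrhx", "rhrrrxxhrx", "rhrrrxxrxr", "rhrrrxxzr", "rhx", "rhzrrhhhrh", "rzhxhzh", "xhhzxzzhxr", "zzhhrxxhhz", "zzhhrxxhzx", "zzhhrxxr"
Leaf count: 13

13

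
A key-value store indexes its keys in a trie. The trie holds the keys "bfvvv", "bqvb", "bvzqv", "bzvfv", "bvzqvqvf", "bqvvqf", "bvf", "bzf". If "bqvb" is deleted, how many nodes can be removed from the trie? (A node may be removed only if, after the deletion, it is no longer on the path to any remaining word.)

A node on "bqvb"'s path can go only if nothing else ends at it or branches off below it.
The suffix "b" (1 node) is used only by "bqvb"; the node for "bqv" still has the child "v", so pruning stops there.
Nodes removed: 1

1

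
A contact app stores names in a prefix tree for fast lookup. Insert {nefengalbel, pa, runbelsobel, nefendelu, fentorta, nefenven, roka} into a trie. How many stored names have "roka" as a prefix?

Walk to "roka"; the words in its subtree are exactly those with that prefix.
Matches: "roka"
Count: 1

1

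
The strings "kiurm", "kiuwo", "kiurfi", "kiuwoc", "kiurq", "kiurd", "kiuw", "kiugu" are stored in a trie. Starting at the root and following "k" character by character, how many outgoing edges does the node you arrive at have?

1

Walk "k" from the root, arriving at one node.
Distinct next characters after "k": i.
That node has 1 child edge.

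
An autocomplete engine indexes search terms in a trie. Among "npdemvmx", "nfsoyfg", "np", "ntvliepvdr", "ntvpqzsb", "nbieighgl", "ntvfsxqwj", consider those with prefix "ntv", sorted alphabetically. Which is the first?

ntvfsxqwj

Words with prefix "ntv", in lexicographic order: "ntvfsxqwj", "ntvliepvdr", "ntvpqzsb"
The 1st is ntvfsxqwj.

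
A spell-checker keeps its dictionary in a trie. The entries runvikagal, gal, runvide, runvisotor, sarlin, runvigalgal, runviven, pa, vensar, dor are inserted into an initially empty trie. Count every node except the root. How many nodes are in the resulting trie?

For each word, the new-node count is its length minus the longest prefix already in the trie:
  "runvikagal" → 10 new (r, u, n, v, i, k, a, g, a, l)
  "gal" → 3 new (g, a, l)
  "runvide" → prefix "runvi" already present; 2 new (d, e)
  "runvisotor" → prefix "runvi" already present; 5 new (s, o, t, o, r)
  "sarlin" → 6 new (s, a, r, l, i, n)
  "runvigalgal" → prefix "runvi" already present; 6 new (g, a, l, g, a, l)
  "runviven" → prefix "runvi" already present; 3 new (v, e, n)
  "pa" → 2 new (p, a)
  "vensar" → 6 new (v, e, n, s, a, r)
  "dor" → 3 new (d, o, r)
Total nodes = 10 + 3 + 2 + 5 + 6 + 6 + 3 + 2 + 6 + 3 = 46

46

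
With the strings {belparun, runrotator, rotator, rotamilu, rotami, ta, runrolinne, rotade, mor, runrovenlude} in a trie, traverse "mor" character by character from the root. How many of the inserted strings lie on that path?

1

Traverse "mor" character by character; count nodes along the way that are marked as word ends.
Prefixes of the query that are stored words: "mor"
Count: 1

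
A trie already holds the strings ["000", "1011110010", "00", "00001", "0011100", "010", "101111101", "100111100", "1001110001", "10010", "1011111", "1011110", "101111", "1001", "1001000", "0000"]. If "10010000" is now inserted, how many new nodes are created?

The longest prefix of "10010000" already in the trie is "1001000" (length 7).
So 8 − 7 = 1 new nodes.

1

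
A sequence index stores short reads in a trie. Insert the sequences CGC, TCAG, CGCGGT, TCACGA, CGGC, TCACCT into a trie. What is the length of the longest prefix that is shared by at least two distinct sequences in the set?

4

Look for the deepest trie node that still has at least two words in its subtree.
"TCACCT" and "TCACGA" agree on "TCAC" (4 characters) before diverging; nothing deeper is shared.
Longest shared-prefix length: 4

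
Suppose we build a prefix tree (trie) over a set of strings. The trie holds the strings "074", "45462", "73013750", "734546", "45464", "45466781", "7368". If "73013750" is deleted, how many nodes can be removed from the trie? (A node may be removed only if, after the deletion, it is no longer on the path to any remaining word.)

After clearing the end-marker at "73013750", prune upward until reaching a node still needed by another word.
The suffix "013750" (6 nodes) is used only by "73013750"; the node for "73" still has the child "4", so pruning stops there.
Nodes removed: 6

6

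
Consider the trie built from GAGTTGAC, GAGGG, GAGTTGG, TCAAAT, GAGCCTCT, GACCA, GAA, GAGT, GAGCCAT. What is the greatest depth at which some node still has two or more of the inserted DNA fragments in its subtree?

6

The deepest shared node is where two words last agree before diverging.
e.g. "GAGTTGAC" and "GAGTTGG" share the prefix "GAGTTG" of length 6; no pair shares a longer one.
Longest shared-prefix length: 6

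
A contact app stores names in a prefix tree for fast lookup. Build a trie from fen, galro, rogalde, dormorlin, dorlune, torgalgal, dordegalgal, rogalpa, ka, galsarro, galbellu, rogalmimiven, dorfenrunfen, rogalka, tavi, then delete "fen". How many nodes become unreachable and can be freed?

3

Walk "fen" from the leaf back toward the root, removing each node that no remaining word uses.
No other word shares any prefix with "fen", so all 3 of its nodes go.
Nodes removed: 3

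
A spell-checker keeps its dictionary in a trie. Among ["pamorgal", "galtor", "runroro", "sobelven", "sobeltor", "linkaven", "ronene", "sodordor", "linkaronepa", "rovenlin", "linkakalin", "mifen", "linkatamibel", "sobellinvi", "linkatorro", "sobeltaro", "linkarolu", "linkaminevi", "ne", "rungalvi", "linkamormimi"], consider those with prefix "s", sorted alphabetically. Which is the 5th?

sodordor

DFS of the "s" subtree visits, in order: "sobellinvi", "sobeltaro", "sobeltor", "sobelven", "sodordor"
Position 5: sodordor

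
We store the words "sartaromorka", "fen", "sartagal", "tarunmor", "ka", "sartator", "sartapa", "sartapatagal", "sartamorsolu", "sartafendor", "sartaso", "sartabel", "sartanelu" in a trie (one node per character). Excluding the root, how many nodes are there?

Count nodes per top-level branch (shared prefixes stored once):
  'f'-branch (fen): 3 nodes
  'k'-branch (ka): 2 nodes
  's'-branch (sartabel, sartafendor, sartagal, sartamorsolu, sartanelu, sartapa, sartapatagal, sartaromorka, sartaso, sartator): 47 nodes
  't'-branch (tarunmor): 8 nodes
Sum: 60

60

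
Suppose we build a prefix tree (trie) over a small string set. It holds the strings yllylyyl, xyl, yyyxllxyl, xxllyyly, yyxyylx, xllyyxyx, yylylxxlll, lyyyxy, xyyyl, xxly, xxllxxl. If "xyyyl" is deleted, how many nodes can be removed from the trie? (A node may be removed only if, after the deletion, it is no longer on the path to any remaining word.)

3

Walk "xyyyl" from the leaf back toward the root, removing each node that no remaining word uses.
The suffix "yyl" (3 nodes) is used only by "xyyyl"; the node for "xy" still has the child "l", so pruning stops there.
Nodes removed: 3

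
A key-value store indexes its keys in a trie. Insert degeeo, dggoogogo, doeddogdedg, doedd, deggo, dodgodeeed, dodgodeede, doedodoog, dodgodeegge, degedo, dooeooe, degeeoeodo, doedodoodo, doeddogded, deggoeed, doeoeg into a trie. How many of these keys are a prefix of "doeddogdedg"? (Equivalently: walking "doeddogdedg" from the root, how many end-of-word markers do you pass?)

Check each prefix of "doeddogdedg" against the stored set — each match is an end-marker on the path.
Prefixes of the query that are stored words: "doedd", "doeddogded", "doeddogdedg"
Count: 3

3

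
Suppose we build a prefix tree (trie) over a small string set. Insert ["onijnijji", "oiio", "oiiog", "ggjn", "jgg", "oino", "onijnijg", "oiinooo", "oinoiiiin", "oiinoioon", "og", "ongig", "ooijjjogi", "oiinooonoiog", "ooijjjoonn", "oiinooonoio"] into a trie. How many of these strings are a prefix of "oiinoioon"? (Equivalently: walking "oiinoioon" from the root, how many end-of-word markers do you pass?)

1

Traverse "oiinoioon" character by character; count nodes along the way that are marked as word ends.
Prefixes of the query that are stored words: "oiinoioon"
Count: 1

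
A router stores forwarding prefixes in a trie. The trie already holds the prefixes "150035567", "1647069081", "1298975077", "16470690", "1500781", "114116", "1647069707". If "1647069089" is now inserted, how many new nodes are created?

1

"164706908" is already a path in the trie; the remaining "9" must be added.
New nodes needed: |"1647069089"| − 9 = 10 − 9 = 1.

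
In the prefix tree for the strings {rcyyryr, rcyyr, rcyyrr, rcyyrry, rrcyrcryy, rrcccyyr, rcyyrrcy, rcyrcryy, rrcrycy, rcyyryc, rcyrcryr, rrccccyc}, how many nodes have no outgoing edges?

10

A leaf is a node with no children — equivalently, the end of a word that is not a proper prefix of any other stored word.
Those words: "rcyrcryr", "rcyrcryy", "rcyyrrcy", "rcyyrry", "rcyyryc", "rcyyryr", "rrccccyc", "rrcccyyr", "rrcrycy", "rrcyrcryy"
Leaf count: 10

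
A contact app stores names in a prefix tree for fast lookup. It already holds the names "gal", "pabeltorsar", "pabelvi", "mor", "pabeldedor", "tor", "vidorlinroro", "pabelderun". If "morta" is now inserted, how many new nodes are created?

2

The longest prefix of "morta" already in the trie is "mor" (length 3).
Each of the 2 remaining characters creates one node.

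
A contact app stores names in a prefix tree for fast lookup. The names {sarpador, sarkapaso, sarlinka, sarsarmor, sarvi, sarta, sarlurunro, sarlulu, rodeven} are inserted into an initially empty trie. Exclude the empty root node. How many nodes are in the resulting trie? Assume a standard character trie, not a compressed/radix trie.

Count nodes per top-level branch (shared prefixes stored once):
  'r'-branch (rodeven): 7 nodes
  's'-branch (sarkapaso, sarlinka, sarlulu, sarlurunro, sarpador, sarsarmor, sarta, sarvi): 37 nodes
Sum: 44

44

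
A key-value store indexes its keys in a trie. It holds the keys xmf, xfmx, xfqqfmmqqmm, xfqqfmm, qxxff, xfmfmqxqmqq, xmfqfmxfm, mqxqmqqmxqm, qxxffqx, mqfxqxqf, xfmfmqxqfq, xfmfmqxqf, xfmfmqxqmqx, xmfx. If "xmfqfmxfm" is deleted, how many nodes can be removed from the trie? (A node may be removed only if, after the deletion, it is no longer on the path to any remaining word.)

6

Walk "xmfqfmxfm" from the leaf back toward the root, removing each node that no remaining word uses.
The suffix "qfmxfm" (6 nodes) is used only by "xmfqfmxfm"; the node for "xmf" still has the child "x", so pruning stops there.
Nodes removed: 6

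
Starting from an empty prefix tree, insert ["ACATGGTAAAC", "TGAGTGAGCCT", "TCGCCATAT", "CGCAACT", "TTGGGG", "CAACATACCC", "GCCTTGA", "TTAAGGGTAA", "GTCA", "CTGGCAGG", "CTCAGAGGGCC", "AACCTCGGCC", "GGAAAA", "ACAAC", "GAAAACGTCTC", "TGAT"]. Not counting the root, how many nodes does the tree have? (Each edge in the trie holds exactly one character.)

112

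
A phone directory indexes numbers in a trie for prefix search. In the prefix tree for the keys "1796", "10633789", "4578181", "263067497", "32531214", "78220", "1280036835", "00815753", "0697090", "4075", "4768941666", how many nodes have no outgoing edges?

A leaf is a node with no children — equivalently, the end of a word that is not a proper prefix of any other stored word.
Those words: "00815753", "0697090", "10633789", "1280036835", "1796", "263067497", "32531214", "4075", "4578181", "4768941666", "78220"
Leaf count: 11

11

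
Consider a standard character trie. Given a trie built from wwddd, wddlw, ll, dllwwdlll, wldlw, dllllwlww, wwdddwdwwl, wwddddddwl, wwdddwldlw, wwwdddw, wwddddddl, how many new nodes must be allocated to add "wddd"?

1

The longest prefix of "wddd" already in the trie is "wdd" (length 3).
Each of the 1 remaining characters creates one node.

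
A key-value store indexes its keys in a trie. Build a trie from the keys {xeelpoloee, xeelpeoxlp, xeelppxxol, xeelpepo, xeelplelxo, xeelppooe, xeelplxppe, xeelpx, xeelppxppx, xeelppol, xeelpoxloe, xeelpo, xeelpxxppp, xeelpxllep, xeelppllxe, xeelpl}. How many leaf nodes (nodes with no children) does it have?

Leaves are exactly the stored words that no other stored word extends.
Those words: "xeelpeoxlp", "xeelpepo", "xeelplelxo", "xeelplxppe", "xeelpoloee", "xeelpoxloe", "xeelppllxe", "xeelppol", "xeelppooe", "xeelppxppx", "xeelppxxol", "xeelpxllep", "xeelpxxppp"
Leaf count: 13

13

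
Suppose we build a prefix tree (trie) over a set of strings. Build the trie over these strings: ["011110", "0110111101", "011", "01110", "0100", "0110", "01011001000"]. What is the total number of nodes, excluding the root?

24

Insert word by word; a character creates a node only if that edge doesn't already exist:
  "011110" → 6 new (0, 1, 1, 1, 1, 0)
  "0110111101" → prefix "011" already present; 7 new (0, 1, 1, 1, 1, 0, 1)
  "011" → prefix "011" already present; 0 new (none)
  "01110" → prefix "0111" already present; 1 new (0)
  "0100" → prefix "01" already present; 2 new (0, 0)
  "0110" → prefix "0110" already present; 0 new (none)
  "01011001000" → prefix "010" already present; 8 new (1, 1, 0, 0, 1, 0, 0, 0)
Total nodes = 6 + 7 + 0 + 1 + 2 + 0 + 8 = 24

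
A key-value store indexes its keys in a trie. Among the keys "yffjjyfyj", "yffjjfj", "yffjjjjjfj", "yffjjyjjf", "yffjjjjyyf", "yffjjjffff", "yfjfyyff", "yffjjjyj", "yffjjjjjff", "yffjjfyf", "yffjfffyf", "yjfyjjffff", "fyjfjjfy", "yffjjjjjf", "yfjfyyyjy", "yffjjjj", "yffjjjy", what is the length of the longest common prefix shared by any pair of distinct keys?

Equivalently: take the maximum, over all pairs, of their longest common prefix length.
"yffjjjjjf" and "yffjjjjjff" agree on "yffjjjjjf" (9 characters) before diverging; nothing deeper is shared.
Longest shared-prefix length: 9

9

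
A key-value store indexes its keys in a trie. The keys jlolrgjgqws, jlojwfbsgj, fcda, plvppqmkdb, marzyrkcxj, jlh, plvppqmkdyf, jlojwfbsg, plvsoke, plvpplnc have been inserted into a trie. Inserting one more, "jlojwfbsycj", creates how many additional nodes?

Walking "jlojwfbsycj" from the root, the first 8 characters ("jlojwfbs") follow existing edges; "y" is the first miss.
New nodes needed: |"jlojwfbsycj"| − 8 = 11 − 8 = 3.

3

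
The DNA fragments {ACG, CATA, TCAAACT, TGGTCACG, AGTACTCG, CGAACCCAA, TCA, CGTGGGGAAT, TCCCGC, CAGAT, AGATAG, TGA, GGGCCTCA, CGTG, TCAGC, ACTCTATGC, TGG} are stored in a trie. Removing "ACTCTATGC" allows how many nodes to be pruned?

7

After clearing the end-marker at "ACTCTATGC", prune upward until reaching a node still needed by another word.
The suffix "TCTATGC" (7 nodes) is used only by "ACTCTATGC"; the node for "AC" still has the child "G", so pruning stops there.
Nodes removed: 7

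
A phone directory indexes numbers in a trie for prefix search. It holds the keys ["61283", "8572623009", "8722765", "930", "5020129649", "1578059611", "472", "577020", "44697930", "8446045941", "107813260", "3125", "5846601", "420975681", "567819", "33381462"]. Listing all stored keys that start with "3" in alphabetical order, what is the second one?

33381462

DFS of the "3" subtree visits, in order: "3125", "33381462"
Position 2: 33381462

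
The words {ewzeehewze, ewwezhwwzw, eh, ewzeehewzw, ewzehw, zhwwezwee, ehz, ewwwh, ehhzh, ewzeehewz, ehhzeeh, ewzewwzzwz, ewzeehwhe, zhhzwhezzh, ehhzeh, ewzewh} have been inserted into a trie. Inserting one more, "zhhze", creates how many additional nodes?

1

"zhhz" is already a path in the trie; the remaining "e" must be added.
So 5 − 4 = 1 new nodes.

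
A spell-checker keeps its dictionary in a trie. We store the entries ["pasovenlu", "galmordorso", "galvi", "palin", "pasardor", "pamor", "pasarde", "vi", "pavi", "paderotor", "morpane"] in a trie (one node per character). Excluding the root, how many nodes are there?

52

Insert word by word; a character creates a node only if that edge doesn't already exist:
  "pasovenlu" → 9 new (p, a, s, o, v, e, n, l, u)
  "galmordorso" → 11 new (g, a, l, m, o, r, d, o, r, s, o)
  "galvi" → prefix "gal" already present; 2 new (v, i)
  "palin" → prefix "pa" already present; 3 new (l, i, n)
  "pasardor" → prefix "pas" already present; 5 new (a, r, d, o, r)
  "pamor" → prefix "pa" already present; 3 new (m, o, r)
  "pasarde" → prefix "pasard" already present; 1 new (e)
  "vi" → 2 new (v, i)
  "pavi" → prefix "pa" already present; 2 new (v, i)
  "paderotor" → prefix "pa" already present; 7 new (d, e, r, o, t, o, r)
  "morpane" → 7 new (m, o, r, p, a, n, e)
Total nodes = 9 + 11 + 2 + 3 + 5 + 3 + 1 + 2 + 2 + 7 + 7 = 52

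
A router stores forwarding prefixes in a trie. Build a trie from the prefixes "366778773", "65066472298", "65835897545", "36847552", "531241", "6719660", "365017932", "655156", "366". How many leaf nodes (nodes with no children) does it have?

8

A leaf is a node with no children — equivalently, the end of a word that is not a proper prefix of any other stored word.
Those words: "365017932", "366778773", "36847552", "531241", "65066472298", "655156", "65835897545", "6719660"
Leaf count: 8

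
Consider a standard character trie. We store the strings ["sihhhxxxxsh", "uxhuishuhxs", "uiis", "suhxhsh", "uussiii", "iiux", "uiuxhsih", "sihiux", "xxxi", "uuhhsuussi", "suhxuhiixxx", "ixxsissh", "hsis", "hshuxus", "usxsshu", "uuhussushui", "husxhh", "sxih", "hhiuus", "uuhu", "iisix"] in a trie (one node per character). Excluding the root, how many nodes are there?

115

Count nodes per top-level branch (shared prefixes stored once):
  'h'-branch (hhiuus, hshuxus, hsis, husxhh): 19 nodes
  'i'-branch (iisix, iiux, ixxsissh): 14 nodes
  's'-branch (sihhhxxxxsh, sihiux, suhxhsh, suhxuhiixxx, sxih): 30 nodes
  'u'-branch (uiis, uiuxhsih, usxsshu, uuhhsuussi, uuhu, uuhussushui, uussiii, uxhuishuhxs): 48 nodes
  'x'-branch (xxxi): 4 nodes
Sum: 115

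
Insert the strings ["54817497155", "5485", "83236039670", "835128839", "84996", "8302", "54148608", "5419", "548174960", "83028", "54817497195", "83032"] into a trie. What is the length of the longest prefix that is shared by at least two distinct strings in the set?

9

The deepest shared node is where two words last agree before diverging.
"54817497155" and "54817497195" agree on "548174971" (9 characters) before diverging; nothing deeper is shared.
Longest shared-prefix length: 9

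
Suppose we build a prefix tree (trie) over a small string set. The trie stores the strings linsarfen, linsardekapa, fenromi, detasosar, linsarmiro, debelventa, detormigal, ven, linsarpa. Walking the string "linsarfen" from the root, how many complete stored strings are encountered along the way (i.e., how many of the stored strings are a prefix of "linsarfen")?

1

Check each prefix of "linsarfen" against the stored set — each match is an end-marker on the path.
Prefixes of the query that are stored words: "linsarfen"
Count: 1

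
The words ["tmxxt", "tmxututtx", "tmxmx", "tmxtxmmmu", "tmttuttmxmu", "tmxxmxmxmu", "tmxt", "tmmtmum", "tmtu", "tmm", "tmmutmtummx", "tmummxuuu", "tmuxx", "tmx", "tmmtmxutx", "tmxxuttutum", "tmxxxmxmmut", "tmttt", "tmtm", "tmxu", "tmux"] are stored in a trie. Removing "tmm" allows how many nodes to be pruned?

0

After clearing the end-marker at "tmm", prune upward until reaching a node still needed by another word.
Every node on "tmm" is still needed (e.g. by "tmmtmum"), so nothing is freed.
Nodes removed: 0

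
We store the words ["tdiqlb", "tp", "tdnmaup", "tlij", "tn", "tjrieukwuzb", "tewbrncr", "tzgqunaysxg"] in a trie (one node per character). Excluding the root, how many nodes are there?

Insert word by word; a character creates a node only if that edge doesn't already exist:
  "tdiqlb" → 6 new (t, d, i, q, l, b)
  "tp" → prefix "t" already present; 1 new (p)
  "tdnmaup" → prefix "td" already present; 5 new (n, m, a, u, p)
  "tlij" → prefix "t" already present; 3 new (l, i, j)
  "tn" → prefix "t" already present; 1 new (n)
  "tjrieukwuzb" → prefix "t" already present; 10 new (j, r, i, e, u, k, w, u, z, b)
  "tewbrncr" → prefix "t" already present; 7 new (e, w, b, r, n, c, r)
  "tzgqunaysxg" → prefix "t" already present; 10 new (z, g, q, u, n, a, y, s, x, g)
Total nodes = 6 + 1 + 5 + 3 + 1 + 10 + 7 + 10 = 43

43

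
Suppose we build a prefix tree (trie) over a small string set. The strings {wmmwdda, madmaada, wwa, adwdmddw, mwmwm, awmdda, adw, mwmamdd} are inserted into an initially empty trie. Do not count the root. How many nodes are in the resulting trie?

38

Trace insertions, counting only characters that open a new branch:
  "wmmwdda" → 7 new (w, m, m, w, d, d, a)
  "madmaada" → 8 new (m, a, d, m, a, a, d, a)
  "wwa" → prefix "w" already present; 2 new (w, a)
  "adwdmddw" → 8 new (a, d, w, d, m, d, d, w)
  "mwmwm" → prefix "m" already present; 4 new (w, m, w, m)
  "awmdda" → prefix "a" already present; 5 new (w, m, d, d, a)
  "adw" → prefix "adw" already present; 0 new (none)
  "mwmamdd" → prefix "mwm" already present; 4 new (a, m, d, d)
Total nodes = 7 + 8 + 2 + 8 + 4 + 5 + 0 + 4 = 38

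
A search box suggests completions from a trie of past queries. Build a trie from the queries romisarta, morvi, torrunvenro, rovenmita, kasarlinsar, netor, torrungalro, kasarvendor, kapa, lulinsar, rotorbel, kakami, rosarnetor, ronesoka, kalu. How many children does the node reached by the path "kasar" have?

Follow the path "kasar" to its node, then look at its outgoing edges.
Characters that immediately follow "kasar" among the stored strings: {l, v}.
That node has 2 child edges.

2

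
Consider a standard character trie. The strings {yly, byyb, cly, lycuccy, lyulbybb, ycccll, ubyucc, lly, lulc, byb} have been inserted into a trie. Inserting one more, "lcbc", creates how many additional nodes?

3

The longest prefix of "lcbc" already in the trie is "l" (length 1).
Each of the 3 remaining characters creates one node.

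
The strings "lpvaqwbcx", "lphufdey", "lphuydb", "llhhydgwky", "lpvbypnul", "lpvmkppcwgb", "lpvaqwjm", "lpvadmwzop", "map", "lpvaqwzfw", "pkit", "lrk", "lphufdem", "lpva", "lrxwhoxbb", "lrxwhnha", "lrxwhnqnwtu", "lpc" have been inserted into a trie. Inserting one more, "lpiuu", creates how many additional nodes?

The longest prefix of "lpiuu" already in the trie is "lp" (length 2).
New nodes needed: |"lpiuu"| − 2 = 5 − 2 = 3.

3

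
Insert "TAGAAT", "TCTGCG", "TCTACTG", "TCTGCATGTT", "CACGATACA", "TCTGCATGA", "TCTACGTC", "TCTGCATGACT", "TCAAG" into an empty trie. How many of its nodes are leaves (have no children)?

Leaves are exactly the stored words that no other stored word extends.
Those words: "CACGATACA", "TAGAAT", "TCAAG", "TCTACGTC", "TCTACTG", "TCTGCATGACT", "TCTGCATGTT", "TCTGCG"
Leaf count: 8

8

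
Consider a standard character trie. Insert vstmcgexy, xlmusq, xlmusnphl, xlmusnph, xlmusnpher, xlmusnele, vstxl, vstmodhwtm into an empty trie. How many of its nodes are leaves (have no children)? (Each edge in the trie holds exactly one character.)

A leaf is a node with no children — equivalently, the end of a word that is not a proper prefix of any other stored word.
Those words: "vstmcgexy", "vstmodhwtm", "vstxl", "xlmusnele", "xlmusnpher", "xlmusnphl", "xlmusq"
Leaf count: 7

7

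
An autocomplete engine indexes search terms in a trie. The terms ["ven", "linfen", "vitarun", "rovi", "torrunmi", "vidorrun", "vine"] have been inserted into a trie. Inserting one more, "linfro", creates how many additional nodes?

2

The longest prefix of "linfro" already in the trie is "linf" (length 4).
New nodes needed: |"linfro"| − 4 = 6 − 4 = 2.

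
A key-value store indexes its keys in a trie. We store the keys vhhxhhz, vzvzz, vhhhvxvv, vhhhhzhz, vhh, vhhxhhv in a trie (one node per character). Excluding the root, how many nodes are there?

21

Insert word by word; a character creates a node only if that edge doesn't already exist:
  "vhhxhhz" → 7 new (v, h, h, x, h, h, z)
  "vzvzz" → prefix "v" already present; 4 new (z, v, z, z)
  "vhhhvxvv" → prefix "vhh" already present; 5 new (h, v, x, v, v)
  "vhhhhzhz" → prefix "vhhh" already present; 4 new (h, z, h, z)
  "vhh" → prefix "vhh" already present; 0 new (none)
  "vhhxhhv" → prefix "vhhxhh" already present; 1 new (v)
Total nodes = 7 + 4 + 5 + 4 + 0 + 1 = 21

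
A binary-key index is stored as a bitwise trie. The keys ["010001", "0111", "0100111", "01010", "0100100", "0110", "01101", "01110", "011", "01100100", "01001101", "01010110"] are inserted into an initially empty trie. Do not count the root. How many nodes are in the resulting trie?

27

Count nodes per top-level branch (shared prefixes stored once):
  '0'-branch (010001, 0100100, 01001101, 0100111, 01010, 01010110, 011, 0110, 01100100, 01101, 0111, 01110): 27 nodes
Sum: 27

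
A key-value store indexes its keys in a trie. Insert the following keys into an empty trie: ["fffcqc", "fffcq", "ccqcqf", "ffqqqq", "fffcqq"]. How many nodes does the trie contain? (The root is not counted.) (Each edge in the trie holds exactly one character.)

17

Insert word by word; a character creates a node only if that edge doesn't already exist:
  "fffcqc" → 6 new (f, f, f, c, q, c)
  "fffcq" → prefix "fffcq" already present; 0 new (none)
  "ccqcqf" → 6 new (c, c, q, c, q, f)
  "ffqqqq" → prefix "ff" already present; 4 new (q, q, q, q)
  "fffcqq" → prefix "fffcq" already present; 1 new (q)
Total nodes = 6 + 0 + 6 + 4 + 1 = 17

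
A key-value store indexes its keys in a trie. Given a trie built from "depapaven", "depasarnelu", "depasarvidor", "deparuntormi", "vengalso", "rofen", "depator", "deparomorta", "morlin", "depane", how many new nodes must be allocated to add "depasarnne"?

"depasarn" is already a path in the trie; the remaining "ne" must be added.
So 10 − 8 = 2 new nodes.

2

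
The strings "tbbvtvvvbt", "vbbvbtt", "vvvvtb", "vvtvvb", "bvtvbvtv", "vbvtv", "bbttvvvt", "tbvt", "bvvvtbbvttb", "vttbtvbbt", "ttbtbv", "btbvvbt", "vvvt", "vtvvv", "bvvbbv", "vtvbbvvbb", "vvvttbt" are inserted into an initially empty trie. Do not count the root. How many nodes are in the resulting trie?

Trace insertions, counting only characters that open a new branch:
  "tbbvtvvvbt" → 10 new (t, b, b, v, t, v, v, v, b, t)
  "vbbvbtt" → 7 new (v, b, b, v, b, t, t)
  "vvvvtb" → prefix "v" already present; 5 new (v, v, v, t, b)
  "vvtvvb" → prefix "vv" already present; 4 new (t, v, v, b)
  "bvtvbvtv" → 8 new (b, v, t, v, b, v, t, v)
  "vbvtv" → prefix "vb" already present; 3 new (v, t, v)
  "bbttvvvt" → prefix "b" already present; 7 new (b, t, t, v, v, v, t)
  "tbvt" → prefix "tb" already present; 2 new (v, t)
  "bvvvtbbvttb" → prefix "bv" already present; 9 new (v, v, t, b, b, v, t, t, b)
  "vttbtvbbt" → prefix "v" already present; 8 new (t, t, b, t, v, b, b, t)
  "ttbtbv" → prefix "t" already present; 5 new (t, b, t, b, v)
  "btbvvbt" → prefix "b" already present; 6 new (t, b, v, v, b, t)
  "vvvt" → prefix "vvv" already present; 1 new (t)
  "vtvvv" → prefix "vt" already present; 3 new (v, v, v)
  "bvvbbv" → prefix "bvv" already present; 3 new (b, b, v)
  "vtvbbvvbb" → prefix "vtv" already present; 6 new (b, b, v, v, b, b)
  "vvvttbt" → prefix "vvvt" already present; 3 new (t, b, t)
Total nodes = 10 + 7 + 5 + 4 + 8 + 3 + 7 + 2 + 9 + 8 + 5 + 6 + 1 + 3 + 3 + 6 + 3 = 90

90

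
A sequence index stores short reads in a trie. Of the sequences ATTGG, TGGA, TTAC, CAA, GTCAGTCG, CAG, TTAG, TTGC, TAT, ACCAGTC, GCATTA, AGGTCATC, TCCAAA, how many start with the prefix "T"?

Filter for entries beginning with "T":
Words under "T": TAT, TCCAAA, TGGA, TTAC, TTAG, TTGC
Count: 6

6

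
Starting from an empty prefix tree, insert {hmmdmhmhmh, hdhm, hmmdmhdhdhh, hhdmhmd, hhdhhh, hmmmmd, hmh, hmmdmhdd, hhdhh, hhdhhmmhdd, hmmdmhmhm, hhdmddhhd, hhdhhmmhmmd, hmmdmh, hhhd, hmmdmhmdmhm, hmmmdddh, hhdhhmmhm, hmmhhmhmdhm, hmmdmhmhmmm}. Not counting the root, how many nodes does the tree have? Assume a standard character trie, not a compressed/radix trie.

65

Insert word by word; a character creates a node only if that edge doesn't already exist:
  "hmmdmhmhmh" → 10 new (h, m, m, d, m, h, m, h, m, h)
  "hdhm" → prefix "h" already present; 3 new (d, h, m)
  "hmmdmhdhdhh" → prefix "hmmdmh" already present; 5 new (d, h, d, h, h)
  "hhdmhmd" → prefix "h" already present; 6 new (h, d, m, h, m, d)
  "hhdhhh" → prefix "hhd" already present; 3 new (h, h, h)
  "hmmmmd" → prefix "hmm" already present; 3 new (m, m, d)
  "hmh" → prefix "hm" already present; 1 new (h)
  "hmmdmhdd" → prefix "hmmdmhd" already present; 1 new (d)
  "hhdhh" → prefix "hhdhh" already present; 0 new (none)
  "hhdhhmmhdd" → prefix "hhdhh" already present; 5 new (m, m, h, d, d)
  "hmmdmhmhm" → prefix "hmmdmhmhm" already present; 0 new (none)
  "hhdmddhhd" → prefix "hhdm" already present; 5 new (d, d, h, h, d)
  "hhdhhmmhmmd" → prefix "hhdhhmmh" already present; 3 new (m, m, d)
  "hmmdmh" → prefix "hmmdmh" already present; 0 new (none)
  "hhhd" → prefix "hh" already present; 2 new (h, d)
  "hmmdmhmdmhm" → prefix "hmmdmhm" already present; 4 new (d, m, h, m)
  "hmmmdddh" → prefix "hmmm" already present; 4 new (d, d, d, h)
  "hhdhhmmhm" → prefix "hhdhhmmhm" already present; 0 new (none)
  "hmmhhmhmdhm" → prefix "hmm" already present; 8 new (h, h, m, h, m, d, h, m)
  "hmmdmhmhmmm" → prefix "hmmdmhmhm" already present; 2 new (m, m)
Total nodes = 10 + 3 + 5 + 6 + 3 + 3 + 1 + 1 + 0 + 5 + 0 + 5 + 3 + 0 + 2 + 4 + 4 + 0 + 8 + 2 = 65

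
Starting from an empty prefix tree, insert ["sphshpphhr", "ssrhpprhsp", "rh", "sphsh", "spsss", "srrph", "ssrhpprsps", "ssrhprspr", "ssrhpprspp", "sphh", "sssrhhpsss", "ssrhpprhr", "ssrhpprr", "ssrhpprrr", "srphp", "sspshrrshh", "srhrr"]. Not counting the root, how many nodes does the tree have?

Count nodes per top-level branch (shared prefixes stored once):
  'r'-branch (rh): 2 nodes
  's'-branch (sphh, sphsh, sphshpphhr, spsss, srhrr, srphp, srrph, sspshrrshh, ssrhpprhr, ssrhpprhsp, ssrhpprr, ssrhpprrr, ssrhpprspp, ssrhpprsps, ssrhprspr, sssrhhpsss): 60 nodes
Sum: 62

62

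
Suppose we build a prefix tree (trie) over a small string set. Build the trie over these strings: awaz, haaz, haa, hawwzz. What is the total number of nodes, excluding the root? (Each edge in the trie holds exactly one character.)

12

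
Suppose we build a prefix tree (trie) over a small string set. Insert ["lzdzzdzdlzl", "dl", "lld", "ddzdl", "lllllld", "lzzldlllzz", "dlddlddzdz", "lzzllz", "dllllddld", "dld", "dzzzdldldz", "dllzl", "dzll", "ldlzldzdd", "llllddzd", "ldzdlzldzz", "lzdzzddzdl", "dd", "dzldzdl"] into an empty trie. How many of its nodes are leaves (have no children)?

16

Leaves are exactly the stored words that no other stored word extends.
Those words: "ddzdl", "dlddlddzdz", "dllllddld", "dllzl", "dzldzdl", "dzll", "dzzzdldldz", "ldlzldzdd", "ldzdlzldzz", "lld", "llllddzd", "lllllld", "lzdzzddzdl", "lzdzzdzdlzl", "lzzldlllzz", "lzzllz"
Leaf count: 16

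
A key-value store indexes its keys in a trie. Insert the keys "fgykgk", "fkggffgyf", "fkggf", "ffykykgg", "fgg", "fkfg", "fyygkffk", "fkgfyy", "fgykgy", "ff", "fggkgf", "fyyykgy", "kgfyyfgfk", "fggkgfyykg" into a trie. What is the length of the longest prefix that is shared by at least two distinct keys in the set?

6

The deepest shared node is where two words last agree before diverging.
e.g. "fggkgf" and "fggkgfyykg" share the prefix "fggkgf" of length 6; no pair shares a longer one.
Longest shared-prefix length: 6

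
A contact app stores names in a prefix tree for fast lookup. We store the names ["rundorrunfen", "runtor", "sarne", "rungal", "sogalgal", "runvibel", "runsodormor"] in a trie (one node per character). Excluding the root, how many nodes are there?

For each word, the new-node count is its length minus the longest prefix already in the trie:
  "rundorrunfen" → 12 new (r, u, n, d, o, r, r, u, n, f, e, n)
  "runtor" → prefix "run" already present; 3 new (t, o, r)
  "sarne" → 5 new (s, a, r, n, e)
  "rungal" → prefix "run" already present; 3 new (g, a, l)
  "sogalgal" → prefix "s" already present; 7 new (o, g, a, l, g, a, l)
  "runvibel" → prefix "run" already present; 5 new (v, i, b, e, l)
  "runsodormor" → prefix "run" already present; 8 new (s, o, d, o, r, m, o, r)
Total nodes = 12 + 3 + 5 + 3 + 7 + 5 + 8 = 43

43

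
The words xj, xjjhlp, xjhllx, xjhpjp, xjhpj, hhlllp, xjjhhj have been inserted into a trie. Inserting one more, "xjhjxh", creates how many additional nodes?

3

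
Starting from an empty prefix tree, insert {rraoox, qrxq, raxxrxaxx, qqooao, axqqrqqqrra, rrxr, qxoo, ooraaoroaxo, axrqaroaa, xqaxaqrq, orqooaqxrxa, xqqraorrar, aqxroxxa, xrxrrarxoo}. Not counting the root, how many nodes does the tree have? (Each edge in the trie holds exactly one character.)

99

For each word, the new-node count is its length minus the longest prefix already in the trie:
  "rraoox" → 6 new (r, r, a, o, o, x)
  "qrxq" → 4 new (q, r, x, q)
  "raxxrxaxx" → prefix "r" already present; 8 new (a, x, x, r, x, a, x, x)
  "qqooao" → prefix "q" already present; 5 new (q, o, o, a, o)
  "axqqrqqqrra" → 11 new (a, x, q, q, r, q, q, q, r, r, a)
  "rrxr" → prefix "rr" already present; 2 new (x, r)
  "qxoo" → prefix "q" already present; 3 new (x, o, o)
  "ooraaoroaxo" → 11 new (o, o, r, a, a, o, r, o, a, x, o)
  "axrqaroaa" → prefix "ax" already present; 7 new (r, q, a, r, o, a, a)
  "xqaxaqrq" → 8 new (x, q, a, x, a, q, r, q)
  "orqooaqxrxa" → prefix "o" already present; 10 new (r, q, o, o, a, q, x, r, x, a)
  "xqqraorrar" → prefix "xq" already present; 8 new (q, r, a, o, r, r, a, r)
  "aqxroxxa" → prefix "a" already present; 7 new (q, x, r, o, x, x, a)
  "xrxrrarxoo" → prefix "x" already present; 9 new (r, x, r, r, a, r, x, o, o)
Total nodes = 6 + 4 + 8 + 5 + 11 + 2 + 3 + 11 + 7 + 8 + 10 + 8 + 7 + 9 = 99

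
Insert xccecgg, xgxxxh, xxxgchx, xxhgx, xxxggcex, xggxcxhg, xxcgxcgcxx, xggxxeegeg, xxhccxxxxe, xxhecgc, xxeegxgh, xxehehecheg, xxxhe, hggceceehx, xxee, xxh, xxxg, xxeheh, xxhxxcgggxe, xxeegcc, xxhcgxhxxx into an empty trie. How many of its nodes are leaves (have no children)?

17

Leaves are exactly the stored words that no other stored word extends.
Those words: "hggceceehx", "xccecgg", "xggxcxhg", "xggxxeegeg", "xgxxxh", "xxcgxcgcxx", "xxeegcc", "xxeegxgh", "xxehehecheg", "xxhccxxxxe", "xxhcgxhxxx", "xxhecgc", "xxhgx", "xxhxxcgggxe", "xxxgchx", "xxxggcex", "xxxhe"
Leaf count: 17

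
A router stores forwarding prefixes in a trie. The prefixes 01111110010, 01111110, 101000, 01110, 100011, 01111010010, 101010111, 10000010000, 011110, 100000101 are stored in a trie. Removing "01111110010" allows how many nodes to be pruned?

A node on "01111110010"'s path can go only if nothing else ends at it or branches off below it.
The suffix "010" (3 nodes) is used only by "01111110010"; "01111110" is itself a stored word, so pruning stops there.
Nodes removed: 3

3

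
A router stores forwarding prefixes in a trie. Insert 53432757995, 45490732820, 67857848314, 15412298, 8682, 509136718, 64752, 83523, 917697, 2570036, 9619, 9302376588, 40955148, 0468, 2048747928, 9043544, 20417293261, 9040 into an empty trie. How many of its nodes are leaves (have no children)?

Leaves are exactly the stored words that no other stored word extends.
Those words: "0468", "15412298", "20417293261", "2048747928", "2570036", "40955148", "45490732820", "509136718", "53432757995", "64752", "67857848314", "83523", "8682", "9040", "9043544", "917697", "9302376588", "9619"
Leaf count: 18

18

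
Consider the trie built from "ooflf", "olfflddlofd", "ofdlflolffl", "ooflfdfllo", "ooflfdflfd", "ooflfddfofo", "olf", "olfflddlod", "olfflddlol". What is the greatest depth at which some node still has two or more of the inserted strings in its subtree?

Look for the deepest trie node that still has at least two words in its subtree.
e.g. "olfflddlod" and "olfflddlofd" share the prefix "olfflddlo" of length 9; no pair shares a longer one.
Longest shared-prefix length: 9

9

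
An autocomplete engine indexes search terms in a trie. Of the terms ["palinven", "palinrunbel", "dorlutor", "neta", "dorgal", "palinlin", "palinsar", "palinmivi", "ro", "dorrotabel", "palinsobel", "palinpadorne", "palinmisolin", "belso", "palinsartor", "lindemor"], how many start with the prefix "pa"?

Walk to "pa"; the words in its subtree are exactly those with that prefix.
Words under "pa": palinlin, palinmisolin, palinmivi, palinpadorne, palinrunbel, palinsar, palinsartor, palinsobel, palinven
Count: 9

9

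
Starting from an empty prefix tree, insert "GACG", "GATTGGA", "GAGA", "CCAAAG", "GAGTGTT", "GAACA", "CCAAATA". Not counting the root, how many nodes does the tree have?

Insert word by word; a character creates a node only if that edge doesn't already exist:
  "GACG" → 4 new (G, A, C, G)
  "GATTGGA" → prefix "GA" already present; 5 new (T, T, G, G, A)
  "GAGA" → prefix "GA" already present; 2 new (G, A)
  "CCAAAG" → 6 new (C, C, A, A, A, G)
  "GAGTGTT" → prefix "GAG" already present; 4 new (T, G, T, T)
  "GAACA" → prefix "GA" already present; 3 new (A, C, A)
  "CCAAATA" → prefix "CCAAA" already present; 2 new (T, A)
Total nodes = 4 + 5 + 2 + 6 + 4 + 3 + 2 = 26

26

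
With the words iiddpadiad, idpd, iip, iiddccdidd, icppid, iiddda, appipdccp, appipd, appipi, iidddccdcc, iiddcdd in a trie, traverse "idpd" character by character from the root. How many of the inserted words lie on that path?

1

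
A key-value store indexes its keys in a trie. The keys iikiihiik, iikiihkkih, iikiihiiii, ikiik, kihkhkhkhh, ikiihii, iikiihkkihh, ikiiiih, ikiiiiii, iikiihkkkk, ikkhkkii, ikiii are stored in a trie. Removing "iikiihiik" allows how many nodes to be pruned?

1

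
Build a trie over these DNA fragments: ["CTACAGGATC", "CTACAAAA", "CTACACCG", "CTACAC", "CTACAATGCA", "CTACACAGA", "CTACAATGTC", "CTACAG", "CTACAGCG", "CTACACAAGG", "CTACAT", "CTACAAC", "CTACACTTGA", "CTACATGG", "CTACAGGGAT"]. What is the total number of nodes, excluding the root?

Count nodes per top-level branch (shared prefixes stored once):
  'C'-branch (CTACAAAA, CTACAAC, CTACAATGCA, CTACAATGTC, CTACAC, CTACACAAGG, CTACACAGA, CTACACCG, CTACACTTGA, CTACAG, CTACAGCG, CTACAGGATC, CTACAGGGAT, CTACAT, CTACATGG): 41 nodes
Sum: 41

41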